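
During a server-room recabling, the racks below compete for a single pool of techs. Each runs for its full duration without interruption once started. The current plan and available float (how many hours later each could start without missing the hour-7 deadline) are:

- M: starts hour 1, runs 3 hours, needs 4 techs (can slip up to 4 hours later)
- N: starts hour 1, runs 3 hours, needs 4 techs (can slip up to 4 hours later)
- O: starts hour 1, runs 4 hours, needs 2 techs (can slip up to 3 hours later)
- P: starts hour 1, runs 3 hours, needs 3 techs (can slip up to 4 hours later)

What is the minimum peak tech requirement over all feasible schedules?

7

Early-start (M@1, N@1, O@1, P@1) gives peak 13: h1:13  h2:13  h3:13  h4:2  h5:0  h6:0  h7:0.
Shift N→4, P→5.
Schedule M@1, N@4, O@1, P@5: h1:6  h2:6  h3:6  h4:6  h5:7  h6:7  h7:3 — peak 7.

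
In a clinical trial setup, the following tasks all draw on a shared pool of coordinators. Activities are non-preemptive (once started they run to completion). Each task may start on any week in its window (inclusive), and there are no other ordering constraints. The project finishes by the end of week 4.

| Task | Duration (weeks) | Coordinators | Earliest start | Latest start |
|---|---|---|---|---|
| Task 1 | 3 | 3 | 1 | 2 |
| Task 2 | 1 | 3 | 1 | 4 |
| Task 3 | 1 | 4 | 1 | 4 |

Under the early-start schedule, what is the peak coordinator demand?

10

Early-start schedule: Task 1@1, Task 2@1, Task 3@1.
Load per week: week 1: 10, week 2: 3, week 3: 3, week 4: 0.
Peak is 10.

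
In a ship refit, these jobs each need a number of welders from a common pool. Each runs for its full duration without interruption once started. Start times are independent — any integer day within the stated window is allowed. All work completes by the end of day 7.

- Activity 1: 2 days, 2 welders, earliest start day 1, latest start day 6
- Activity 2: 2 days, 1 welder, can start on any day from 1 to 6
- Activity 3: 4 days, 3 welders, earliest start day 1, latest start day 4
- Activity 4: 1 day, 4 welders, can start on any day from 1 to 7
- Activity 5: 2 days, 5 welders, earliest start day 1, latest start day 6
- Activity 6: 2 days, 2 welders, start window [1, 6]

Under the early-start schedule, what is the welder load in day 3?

At early start, day 3 has: Activity 3.
Demand: 3 = 3.

3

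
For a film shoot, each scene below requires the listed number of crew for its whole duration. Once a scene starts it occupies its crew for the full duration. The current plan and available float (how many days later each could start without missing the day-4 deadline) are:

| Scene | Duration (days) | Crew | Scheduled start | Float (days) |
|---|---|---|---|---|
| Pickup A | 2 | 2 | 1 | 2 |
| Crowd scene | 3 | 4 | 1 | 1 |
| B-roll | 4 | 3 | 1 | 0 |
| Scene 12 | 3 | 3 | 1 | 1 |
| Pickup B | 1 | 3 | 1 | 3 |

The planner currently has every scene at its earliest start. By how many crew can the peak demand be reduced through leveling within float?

Early-start peak: d1:15  d2:12  d3:10  d4:3 ⇒ 15.
Leveled (Pickup A@1, Crowd scene@1, B-roll@1, Scene 12@1, Pickup B@4): d1:12  d2:12  d3:10  d4:6 ⇒ 12.
Reduction 15 − 12 = 3.

3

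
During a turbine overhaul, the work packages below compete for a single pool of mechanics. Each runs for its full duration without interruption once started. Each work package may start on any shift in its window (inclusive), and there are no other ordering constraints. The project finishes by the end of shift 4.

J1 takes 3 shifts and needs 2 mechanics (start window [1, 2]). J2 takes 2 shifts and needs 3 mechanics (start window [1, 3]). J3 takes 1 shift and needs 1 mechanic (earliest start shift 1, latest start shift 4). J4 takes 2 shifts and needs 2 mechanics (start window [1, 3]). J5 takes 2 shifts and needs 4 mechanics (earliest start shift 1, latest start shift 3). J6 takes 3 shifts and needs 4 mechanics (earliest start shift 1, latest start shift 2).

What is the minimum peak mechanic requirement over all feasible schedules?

11

Early-start (J1@1, J2@1, J3@1, J4@1, J5@1, J6@1) gives peak 16: s1:16  s2:15  s3:6  s4:0.
Shift J5→3, J6→2.
Schedule J1@1, J2@1, J3@1, J4@1, J5@3, J6@2: s1:8  s2:11  s3:10  s4:8 — peak 11.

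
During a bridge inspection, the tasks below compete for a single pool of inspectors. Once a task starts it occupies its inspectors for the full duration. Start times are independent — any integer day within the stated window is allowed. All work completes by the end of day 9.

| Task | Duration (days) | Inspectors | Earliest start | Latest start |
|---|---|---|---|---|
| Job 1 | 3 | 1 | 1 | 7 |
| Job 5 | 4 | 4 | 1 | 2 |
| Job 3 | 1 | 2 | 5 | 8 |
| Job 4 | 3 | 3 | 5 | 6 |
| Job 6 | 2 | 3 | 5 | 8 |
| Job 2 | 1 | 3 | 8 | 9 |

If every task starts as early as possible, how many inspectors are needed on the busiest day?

8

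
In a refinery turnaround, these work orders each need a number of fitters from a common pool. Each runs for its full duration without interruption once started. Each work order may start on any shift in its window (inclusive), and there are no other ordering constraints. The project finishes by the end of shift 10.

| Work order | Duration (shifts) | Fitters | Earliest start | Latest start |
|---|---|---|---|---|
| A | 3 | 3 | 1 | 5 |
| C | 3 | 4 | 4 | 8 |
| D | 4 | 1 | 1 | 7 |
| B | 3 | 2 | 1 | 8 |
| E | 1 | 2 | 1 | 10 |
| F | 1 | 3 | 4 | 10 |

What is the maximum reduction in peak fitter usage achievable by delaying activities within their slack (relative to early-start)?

4

Early-start peak: s1:8  s2:6  s3:6  s4:8  s5:4  s6:4  s7:0  s8:0  s9:0  s10:0 ⇒ 8.
Leveled (A@1, C@5, D@1, B@8, E@8, F@4): s1:4  s2:4  s3:4  s4:4  s5:4  s6:4  s7:4  s8:4  s9:2  s10:2 ⇒ 4.
Reduction 8 − 4 = 4.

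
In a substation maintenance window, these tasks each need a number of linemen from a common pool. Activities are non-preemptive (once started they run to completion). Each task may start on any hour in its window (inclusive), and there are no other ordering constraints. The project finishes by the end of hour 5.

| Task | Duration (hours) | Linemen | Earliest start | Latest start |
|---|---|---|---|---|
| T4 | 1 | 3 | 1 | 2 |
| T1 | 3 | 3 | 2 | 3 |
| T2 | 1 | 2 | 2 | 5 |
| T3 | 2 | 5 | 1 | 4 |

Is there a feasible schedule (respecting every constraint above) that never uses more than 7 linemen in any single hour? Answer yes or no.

The minimum achievable peak is 8; 7 < 8, so no feasible schedule stays within the cap.

no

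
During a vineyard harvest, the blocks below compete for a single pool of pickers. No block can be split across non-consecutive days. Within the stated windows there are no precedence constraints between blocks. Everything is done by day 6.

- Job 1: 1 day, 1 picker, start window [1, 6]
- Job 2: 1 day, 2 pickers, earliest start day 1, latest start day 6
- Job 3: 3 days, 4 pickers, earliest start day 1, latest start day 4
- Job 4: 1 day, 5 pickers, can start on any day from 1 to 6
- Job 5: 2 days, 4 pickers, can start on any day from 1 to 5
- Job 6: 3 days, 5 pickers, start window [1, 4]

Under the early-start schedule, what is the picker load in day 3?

9

At early start, day 3 has: Job 3, Job 6.
Demand: 4 + 5 = 9.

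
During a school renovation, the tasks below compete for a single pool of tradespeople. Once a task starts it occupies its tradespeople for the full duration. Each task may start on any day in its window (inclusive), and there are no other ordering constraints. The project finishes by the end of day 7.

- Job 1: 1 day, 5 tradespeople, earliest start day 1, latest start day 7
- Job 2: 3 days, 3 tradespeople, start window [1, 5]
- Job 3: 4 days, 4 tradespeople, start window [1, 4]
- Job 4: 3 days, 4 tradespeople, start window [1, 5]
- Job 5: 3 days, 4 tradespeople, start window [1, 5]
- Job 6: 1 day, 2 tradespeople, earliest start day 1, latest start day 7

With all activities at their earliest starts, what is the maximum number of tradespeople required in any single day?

Early-start schedule: Job 1@1, Job 2@1, Job 3@1, Job 4@1, Job 5@1, Job 6@1.
Load per day: day 1: 22, day 2: 15, day 3: 15, day 4: 4, day 5: 0, day 6: 0, day 7: 0.
Peak is 22.

22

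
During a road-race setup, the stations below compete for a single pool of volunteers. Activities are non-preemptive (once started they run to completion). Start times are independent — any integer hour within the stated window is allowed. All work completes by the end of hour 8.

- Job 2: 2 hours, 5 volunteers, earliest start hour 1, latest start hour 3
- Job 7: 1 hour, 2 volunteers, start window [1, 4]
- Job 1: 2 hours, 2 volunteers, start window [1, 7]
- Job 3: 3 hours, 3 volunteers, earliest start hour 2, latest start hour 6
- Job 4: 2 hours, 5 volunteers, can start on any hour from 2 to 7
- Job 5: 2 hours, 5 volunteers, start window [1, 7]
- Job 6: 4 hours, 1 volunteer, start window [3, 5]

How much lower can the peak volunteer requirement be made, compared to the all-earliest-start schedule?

12

Early-start peak: h1:14  h2:20  h3:9  h4:4  h5:1  h6:1  h7:0  h8:0 ⇒ 20.
Leveled (Job 2@1, Job 7@1, Job 1@2, Job 3@4, Job 4@3, Job 5@7, Job 6@5): h1:7  h2:7  h3:7  h4:8  h5:4  h6:4  h7:6  h8:6 ⇒ 8.
Reduction 20 − 8 = 12.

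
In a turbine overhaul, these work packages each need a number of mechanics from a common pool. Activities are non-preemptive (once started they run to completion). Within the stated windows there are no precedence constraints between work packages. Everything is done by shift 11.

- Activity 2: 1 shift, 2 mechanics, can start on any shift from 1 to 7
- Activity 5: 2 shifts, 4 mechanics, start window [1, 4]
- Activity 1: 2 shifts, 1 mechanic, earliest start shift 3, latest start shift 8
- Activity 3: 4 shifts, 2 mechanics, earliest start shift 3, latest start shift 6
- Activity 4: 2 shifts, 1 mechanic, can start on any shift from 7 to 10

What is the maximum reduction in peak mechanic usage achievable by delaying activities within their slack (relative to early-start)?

Early-start peak: s1:6  s2:4  s3:3  s4:3  s5:2  s6:2  s7:1  s8:1  s9:0  s10:0  s11:0 ⇒ 6.
Leveled (Activity 2@1, Activity 5@2, Activity 1@4, Activity 3@4, Activity 4@7): s1:2  s2:4  s3:4  s4:3  s5:3  s6:2  s7:3  s8:1  s9:0  s10:0  s11:0 ⇒ 4.
Reduction 6 − 4 = 2.

2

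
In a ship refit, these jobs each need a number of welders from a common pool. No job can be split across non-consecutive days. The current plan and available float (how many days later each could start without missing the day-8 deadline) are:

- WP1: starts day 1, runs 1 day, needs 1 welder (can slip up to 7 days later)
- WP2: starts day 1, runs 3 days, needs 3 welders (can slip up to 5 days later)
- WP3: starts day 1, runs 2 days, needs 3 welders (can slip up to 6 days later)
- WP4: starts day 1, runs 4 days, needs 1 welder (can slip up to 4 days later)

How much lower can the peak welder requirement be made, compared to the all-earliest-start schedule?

Early-start peak: d1:8  d2:7  d3:4  d4:1  d5:0  d6:0  d7:0  d8:0 ⇒ 8.
Leveled (WP1@1, WP2@1, WP3@4, WP4@2): d1:4  d2:4  d3:4  d4:4  d5:4  d6:0  d7:0  d8:0 ⇒ 4.
Reduction 8 − 4 = 4.

4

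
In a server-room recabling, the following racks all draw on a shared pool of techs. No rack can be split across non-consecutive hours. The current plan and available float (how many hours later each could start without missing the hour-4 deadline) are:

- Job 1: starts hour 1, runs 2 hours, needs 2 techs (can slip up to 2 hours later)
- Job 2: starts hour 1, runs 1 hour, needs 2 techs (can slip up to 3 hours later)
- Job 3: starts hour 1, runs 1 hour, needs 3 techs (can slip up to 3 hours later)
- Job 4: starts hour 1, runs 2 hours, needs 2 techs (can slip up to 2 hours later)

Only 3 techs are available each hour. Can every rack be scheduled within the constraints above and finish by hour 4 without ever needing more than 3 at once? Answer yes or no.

no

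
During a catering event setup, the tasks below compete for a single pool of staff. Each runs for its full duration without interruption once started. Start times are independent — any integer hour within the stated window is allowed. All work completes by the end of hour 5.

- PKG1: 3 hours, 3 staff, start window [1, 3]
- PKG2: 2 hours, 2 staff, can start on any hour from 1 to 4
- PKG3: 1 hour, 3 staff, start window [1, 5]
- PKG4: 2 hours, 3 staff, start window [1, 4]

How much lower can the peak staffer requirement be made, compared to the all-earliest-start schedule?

Early-start peak: h1:11  h2:8  h3:3  h4:0  h5:0 ⇒ 11.
Leveled (PKG1@1, PKG2@1, PKG3@3, PKG4@4): h1:5  h2:5  h3:6  h4:3  h5:3 ⇒ 6.
Reduction 11 − 6 = 5.

5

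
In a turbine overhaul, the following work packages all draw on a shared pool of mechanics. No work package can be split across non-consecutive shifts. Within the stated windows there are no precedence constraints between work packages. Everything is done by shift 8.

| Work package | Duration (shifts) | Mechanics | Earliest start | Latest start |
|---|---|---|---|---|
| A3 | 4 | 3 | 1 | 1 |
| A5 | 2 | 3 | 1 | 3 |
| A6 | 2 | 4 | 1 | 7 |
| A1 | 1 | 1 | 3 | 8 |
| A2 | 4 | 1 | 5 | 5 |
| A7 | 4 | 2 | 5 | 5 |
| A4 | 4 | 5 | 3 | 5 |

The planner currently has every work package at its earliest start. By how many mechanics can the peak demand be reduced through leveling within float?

Early-start peak: s1:10  s2:10  s3:9  s4:8  s5:8  s6:8  s7:3  s8:3 ⇒ 10.
Leveled (A3@1, A5@1, A6@3, A1@3, A2@5, A7@5, A4@5): s1:6  s2:6  s3:8  s4:7  s5:8  s6:8  s7:8  s8:8 ⇒ 8.
Reduction 10 − 8 = 2.

2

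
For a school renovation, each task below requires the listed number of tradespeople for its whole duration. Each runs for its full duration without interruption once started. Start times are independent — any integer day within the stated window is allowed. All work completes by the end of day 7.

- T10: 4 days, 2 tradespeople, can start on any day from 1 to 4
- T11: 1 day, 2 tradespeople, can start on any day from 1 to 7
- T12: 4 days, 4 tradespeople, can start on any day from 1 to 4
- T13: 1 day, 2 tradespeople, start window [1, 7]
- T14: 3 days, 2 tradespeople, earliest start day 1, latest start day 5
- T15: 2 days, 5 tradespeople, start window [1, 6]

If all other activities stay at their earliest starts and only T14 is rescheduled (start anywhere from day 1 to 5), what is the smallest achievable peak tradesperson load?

15

T14@1: d1:17  d2:13  d3:8  d4:6  d5:0  d6:0  d7:0 → peak 17
T14@2: d1:15  d2:13  d3:8  d4:8  d5:0  d6:0  d7:0 → peak 15
T14@3: d1:15  d2:11  d3:8  d4:8  d5:2  d6:0  d7:0 → peak 15
T14@4: d1:15  d2:11  d3:6  d4:8  d5:2  d6:2  d7:0 → peak 15
T14@5: d1:15  d2:11  d3:6  d4:6  d5:2  d6:2  d7:2 → peak 15
Best is T14@2, peak 15.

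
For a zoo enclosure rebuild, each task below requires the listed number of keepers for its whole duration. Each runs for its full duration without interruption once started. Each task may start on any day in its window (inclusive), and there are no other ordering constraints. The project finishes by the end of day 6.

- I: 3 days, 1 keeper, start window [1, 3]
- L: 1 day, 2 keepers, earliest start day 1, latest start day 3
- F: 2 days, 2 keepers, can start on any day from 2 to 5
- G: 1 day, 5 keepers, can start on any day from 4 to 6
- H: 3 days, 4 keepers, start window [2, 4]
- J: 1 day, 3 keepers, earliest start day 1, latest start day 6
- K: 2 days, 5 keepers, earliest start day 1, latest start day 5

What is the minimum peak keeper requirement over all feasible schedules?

Early-start (I@1, L@1, F@2, G@4, H@2, J@1, K@1) gives peak 12: d1:11  d2:12  d3:7  d4:9  d5:0  d6:0.
Shift L→3, F→5, G→6, H→3, J→4.
Schedule I@1, L@3, F@5, G@6, H@3, J@4, K@1: d1:6  d2:6  d3:7  d4:7  d5:6  d6:7 — peak 7.
Total keeper-days = 39 over 6 days ⇒ peak ≥ ⌈39/6⌉ = 7, so 7 is optimal.

7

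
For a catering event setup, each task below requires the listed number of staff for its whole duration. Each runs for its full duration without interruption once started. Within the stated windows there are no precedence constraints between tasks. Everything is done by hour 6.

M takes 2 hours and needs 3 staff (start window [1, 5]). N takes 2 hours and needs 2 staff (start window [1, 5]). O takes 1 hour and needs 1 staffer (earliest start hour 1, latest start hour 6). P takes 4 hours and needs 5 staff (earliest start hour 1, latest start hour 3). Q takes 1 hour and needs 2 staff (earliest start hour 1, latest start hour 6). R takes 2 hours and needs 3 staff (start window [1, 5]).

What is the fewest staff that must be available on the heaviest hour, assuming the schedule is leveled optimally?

Early-start (M@1, N@1, O@1, P@1, Q@1, R@1) gives peak 16: h1:16  h2:13  h3:5  h4:5  h5:0  h6:0.
Shift N→3, P→3, Q→5.
Schedule M@1, N@3, O@1, P@3, Q@5, R@1: h1:7  h2:6  h3:7  h4:7  h5:7  h6:5 — peak 7.
Total staffer-hours = 39 over 6 hours ⇒ peak ≥ ⌈39/6⌉ = 7, so 7 is optimal.

7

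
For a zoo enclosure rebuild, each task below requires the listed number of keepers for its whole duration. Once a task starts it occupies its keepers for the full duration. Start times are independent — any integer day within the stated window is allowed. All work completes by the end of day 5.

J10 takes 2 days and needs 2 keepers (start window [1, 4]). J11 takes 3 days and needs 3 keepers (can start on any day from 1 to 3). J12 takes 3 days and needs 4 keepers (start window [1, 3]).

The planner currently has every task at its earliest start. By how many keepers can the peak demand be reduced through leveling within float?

Early-start peak: d1:9  d2:9  d3:7  d4:0  d5:0 ⇒ 9.
Leveled (J10@1, J11@1, J12@3): d1:5  d2:5  d3:7  d4:4  d5:4 ⇒ 7.
Reduction 9 − 7 = 2.

2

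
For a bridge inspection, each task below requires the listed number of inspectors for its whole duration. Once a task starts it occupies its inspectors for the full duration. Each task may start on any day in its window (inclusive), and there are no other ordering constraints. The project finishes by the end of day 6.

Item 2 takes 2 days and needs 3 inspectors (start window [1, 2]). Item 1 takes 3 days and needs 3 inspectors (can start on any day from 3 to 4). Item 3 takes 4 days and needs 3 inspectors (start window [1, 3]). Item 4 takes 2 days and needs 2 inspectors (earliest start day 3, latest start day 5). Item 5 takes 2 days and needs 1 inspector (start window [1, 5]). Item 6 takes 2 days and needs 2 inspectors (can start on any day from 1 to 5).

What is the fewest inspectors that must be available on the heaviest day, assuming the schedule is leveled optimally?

7

Early-start (Item 2@1, Item 1@3, Item 3@1, Item 4@3, Item 5@1, Item 6@1) gives peak 9: d1:9  d2:9  d3:8  d4:8  d5:3  d6:0.
Shift Item 4→5, Item 6→5.
Schedule Item 2@1, Item 1@3, Item 3@1, Item 4@5, Item 5@1, Item 6@5: d1:7  d2:7  d3:6  d4:6  d5:7  d6:4 — peak 7.
Total inspector-days = 37 over 6 days ⇒ peak ≥ ⌈37/6⌉ = 7, so 7 is optimal.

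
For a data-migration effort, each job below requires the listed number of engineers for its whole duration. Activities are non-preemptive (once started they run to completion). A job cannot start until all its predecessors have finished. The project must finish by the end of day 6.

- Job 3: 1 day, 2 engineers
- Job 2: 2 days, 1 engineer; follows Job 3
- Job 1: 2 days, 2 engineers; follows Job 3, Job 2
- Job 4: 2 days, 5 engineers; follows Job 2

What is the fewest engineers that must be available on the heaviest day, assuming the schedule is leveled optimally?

7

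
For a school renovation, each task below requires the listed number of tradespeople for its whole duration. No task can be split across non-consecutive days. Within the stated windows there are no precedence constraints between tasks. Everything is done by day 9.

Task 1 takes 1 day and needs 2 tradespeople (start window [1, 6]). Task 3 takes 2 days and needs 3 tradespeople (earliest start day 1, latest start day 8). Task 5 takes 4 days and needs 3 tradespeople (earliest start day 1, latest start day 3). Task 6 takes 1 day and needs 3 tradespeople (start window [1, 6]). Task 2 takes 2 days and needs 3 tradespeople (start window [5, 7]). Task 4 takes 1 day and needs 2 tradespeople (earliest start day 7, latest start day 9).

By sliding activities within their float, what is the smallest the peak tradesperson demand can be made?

Early-start (Task 1@1, Task 3@1, Task 5@1, Task 6@1, Task 2@5, Task 4@7) gives peak 11: d1:11  d2:6  d3:3  d4:3  d5:3  d6:3  d7:2  d8:0  d9:0.
Shift Task 3→8, Task 6→5, Task 2→6.
Schedule Task 1@1, Task 3@8, Task 5@1, Task 6@5, Task 2@6, Task 4@7: d1:5  d2:3  d3:3  d4:3  d5:3  d6:3  d7:5  d8:3  d9:3 — peak 5.

5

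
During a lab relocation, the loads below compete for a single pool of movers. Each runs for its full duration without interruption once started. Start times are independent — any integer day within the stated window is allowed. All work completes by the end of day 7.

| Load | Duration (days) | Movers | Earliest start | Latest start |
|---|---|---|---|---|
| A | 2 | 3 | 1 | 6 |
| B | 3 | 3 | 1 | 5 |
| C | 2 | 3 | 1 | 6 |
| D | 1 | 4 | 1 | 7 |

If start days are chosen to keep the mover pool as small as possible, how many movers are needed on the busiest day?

6

Early-start (A@1, B@1, C@1, D@1) gives peak 13: d1:13  d2:9  d3:3  d4:0  d5:0  d6:0  d7:0.
Shift C→3, D→5.
Schedule A@1, B@1, C@3, D@5: d1:6  d2:6  d3:6  d4:3  d5:4  d6:0  d7:0 — peak 6.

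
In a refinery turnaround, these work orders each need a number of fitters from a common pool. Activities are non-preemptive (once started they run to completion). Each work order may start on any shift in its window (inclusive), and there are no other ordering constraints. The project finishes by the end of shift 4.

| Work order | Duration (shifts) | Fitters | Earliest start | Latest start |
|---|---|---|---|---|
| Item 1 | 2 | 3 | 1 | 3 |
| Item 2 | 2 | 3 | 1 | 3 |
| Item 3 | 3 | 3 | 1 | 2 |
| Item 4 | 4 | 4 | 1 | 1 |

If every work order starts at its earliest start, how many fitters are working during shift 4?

At early start, shift 4 has: Item 4.
Demand: 4 = 4.

4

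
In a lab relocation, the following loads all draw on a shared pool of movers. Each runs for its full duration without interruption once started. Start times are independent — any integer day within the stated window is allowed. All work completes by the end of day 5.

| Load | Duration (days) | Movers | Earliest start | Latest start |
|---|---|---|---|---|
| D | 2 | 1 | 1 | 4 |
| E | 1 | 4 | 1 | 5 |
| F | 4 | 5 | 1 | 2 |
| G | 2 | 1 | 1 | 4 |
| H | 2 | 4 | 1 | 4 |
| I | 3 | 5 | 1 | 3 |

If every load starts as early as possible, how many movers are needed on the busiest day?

20

Early-start schedule: D@1, E@1, F@1, G@1, H@1, I@1.
Load per day: day 1: 20, day 2: 16, day 3: 10, day 4: 5, day 5: 0.
Peak is 20.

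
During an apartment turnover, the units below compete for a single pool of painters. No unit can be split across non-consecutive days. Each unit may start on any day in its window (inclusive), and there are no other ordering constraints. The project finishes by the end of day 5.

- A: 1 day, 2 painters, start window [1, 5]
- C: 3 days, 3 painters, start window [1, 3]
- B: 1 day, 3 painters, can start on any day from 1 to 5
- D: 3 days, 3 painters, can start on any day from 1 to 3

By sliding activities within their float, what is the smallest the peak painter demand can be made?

6

Early-start (A@1, C@1, B@1, D@1) gives peak 11: d1:11  d2:6  d3:6  d4:0  d5:0.
Shift B→2, D→3.
Schedule A@1, C@1, B@2, D@3: d1:5  d2:6  d3:6  d4:3  d5:3 — peak 6.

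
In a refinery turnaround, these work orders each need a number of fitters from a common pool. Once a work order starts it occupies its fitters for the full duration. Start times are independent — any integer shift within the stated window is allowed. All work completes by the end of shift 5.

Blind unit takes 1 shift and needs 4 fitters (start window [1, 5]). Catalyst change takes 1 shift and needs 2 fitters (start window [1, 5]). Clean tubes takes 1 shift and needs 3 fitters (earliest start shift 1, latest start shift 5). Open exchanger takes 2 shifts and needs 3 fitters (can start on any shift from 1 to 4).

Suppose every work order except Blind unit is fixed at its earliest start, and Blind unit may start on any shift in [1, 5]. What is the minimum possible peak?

Blind unit@1: s1:12  s2:3  s3:0  s4:0  s5:0 → peak 12
Blind unit@2: s1:8  s2:7  s3:0  s4:0  s5:0 → peak 8
Blind unit@3: s1:8  s2:3  s3:4  s4:0  s5:0 → peak 8
Blind unit@4: s1:8  s2:3  s3:0  s4:4  s5:0 → peak 8
Blind unit@5: s1:8  s2:3  s3:0  s4:0  s5:4 → peak 8
Best is Blind unit@2, peak 8.

8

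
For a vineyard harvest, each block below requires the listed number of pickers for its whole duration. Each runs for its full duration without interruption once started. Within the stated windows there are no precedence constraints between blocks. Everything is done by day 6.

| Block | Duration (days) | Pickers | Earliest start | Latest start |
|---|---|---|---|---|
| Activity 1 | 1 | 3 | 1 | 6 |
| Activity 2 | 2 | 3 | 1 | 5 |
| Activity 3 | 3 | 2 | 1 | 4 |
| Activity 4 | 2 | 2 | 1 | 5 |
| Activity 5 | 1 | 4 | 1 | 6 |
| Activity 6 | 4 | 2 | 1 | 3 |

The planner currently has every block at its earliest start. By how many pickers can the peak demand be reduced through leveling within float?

Early-start peak: d1:16  d2:9  d3:4  d4:2  d5:0  d6:0 ⇒ 16.
Leveled (Activity 1@1, Activity 2@1, Activity 3@2, Activity 4@3, Activity 5@5, Activity 6@3): d1:6  d2:5  d3:6  d4:6  d5:6  d6:2 ⇒ 6.
Reduction 16 − 6 = 10.

10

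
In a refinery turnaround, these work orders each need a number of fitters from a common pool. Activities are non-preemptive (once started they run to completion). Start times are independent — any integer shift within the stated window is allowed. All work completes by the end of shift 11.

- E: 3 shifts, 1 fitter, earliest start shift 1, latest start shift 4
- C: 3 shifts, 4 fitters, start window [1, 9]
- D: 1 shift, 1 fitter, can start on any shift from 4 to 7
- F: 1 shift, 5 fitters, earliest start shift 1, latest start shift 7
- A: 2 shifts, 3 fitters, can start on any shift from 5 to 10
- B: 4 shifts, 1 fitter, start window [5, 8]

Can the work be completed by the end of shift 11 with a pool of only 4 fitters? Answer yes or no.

no

The minimum achievable peak is 5; 4 < 5, so no feasible schedule stays within the cap.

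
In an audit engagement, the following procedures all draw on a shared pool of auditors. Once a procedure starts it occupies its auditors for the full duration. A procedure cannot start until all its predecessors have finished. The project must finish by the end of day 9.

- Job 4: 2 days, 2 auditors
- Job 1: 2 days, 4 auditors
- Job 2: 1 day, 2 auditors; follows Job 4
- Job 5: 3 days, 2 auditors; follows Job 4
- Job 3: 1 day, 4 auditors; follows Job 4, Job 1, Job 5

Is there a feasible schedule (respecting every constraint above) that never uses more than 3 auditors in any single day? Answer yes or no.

no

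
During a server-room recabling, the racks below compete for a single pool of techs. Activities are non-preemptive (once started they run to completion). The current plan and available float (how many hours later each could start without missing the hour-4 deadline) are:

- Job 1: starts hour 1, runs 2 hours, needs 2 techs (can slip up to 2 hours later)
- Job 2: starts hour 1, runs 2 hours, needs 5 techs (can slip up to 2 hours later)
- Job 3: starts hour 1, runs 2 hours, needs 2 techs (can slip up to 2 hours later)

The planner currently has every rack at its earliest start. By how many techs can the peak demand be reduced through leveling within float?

4

Early-start peak: h1:9  h2:9  h3:0  h4:0 ⇒ 9.
Leveled (Job 1@1, Job 2@3, Job 3@1): h1:4  h2:4  h3:5  h4:5 ⇒ 5.
Reduction 9 − 5 = 4.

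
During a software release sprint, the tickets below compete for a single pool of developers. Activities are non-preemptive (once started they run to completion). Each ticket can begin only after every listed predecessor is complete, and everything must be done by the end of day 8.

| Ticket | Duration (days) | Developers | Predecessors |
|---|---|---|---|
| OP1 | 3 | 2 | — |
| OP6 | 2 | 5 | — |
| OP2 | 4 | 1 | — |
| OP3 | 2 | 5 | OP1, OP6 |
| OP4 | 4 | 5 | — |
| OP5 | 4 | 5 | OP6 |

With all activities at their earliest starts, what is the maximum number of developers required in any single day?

16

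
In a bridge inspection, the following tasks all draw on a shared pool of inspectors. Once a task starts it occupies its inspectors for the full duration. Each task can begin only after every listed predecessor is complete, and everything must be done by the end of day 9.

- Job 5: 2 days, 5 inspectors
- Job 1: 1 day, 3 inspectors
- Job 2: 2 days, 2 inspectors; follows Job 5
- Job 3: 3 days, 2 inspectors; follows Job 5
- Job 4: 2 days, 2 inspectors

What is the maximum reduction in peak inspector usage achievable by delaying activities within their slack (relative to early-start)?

Early-start peak: d1:10  d2:7  d3:4  d4:4  d5:2  d6:0  d7:0  d8:0  d9:0 ⇒ 10.
Leveled (Job 5@1, Job 1@3, Job 2@3, Job 3@4, Job 4@5): d1:5  d2:5  d3:5  d4:4  d5:4  d6:4  d7:0  d8:0  d9:0 ⇒ 5.
Reduction 10 − 5 = 5.

5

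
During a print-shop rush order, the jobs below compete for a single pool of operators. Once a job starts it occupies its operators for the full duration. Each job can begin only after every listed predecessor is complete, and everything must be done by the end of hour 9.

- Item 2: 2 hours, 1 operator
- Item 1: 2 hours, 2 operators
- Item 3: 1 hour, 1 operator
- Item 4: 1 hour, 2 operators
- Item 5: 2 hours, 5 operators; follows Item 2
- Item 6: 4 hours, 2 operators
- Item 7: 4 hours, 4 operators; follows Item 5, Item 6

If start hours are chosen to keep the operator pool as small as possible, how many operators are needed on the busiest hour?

7

Early-start (Item 2@1, Item 1@1, Item 3@1, Item 4@1, Item 5@3, Item 6@1, Item 7@5) gives peak 8: h1:8  h2:5  h3:7  h4:7  h5:4  h6:4  h7:4  h8:4  h9:0.
Shift Item 6→2, Item 7→6.
Schedule Item 2@1, Item 1@1, Item 3@1, Item 4@1, Item 5@3, Item 6@2, Item 7@6: h1:6  h2:5  h3:7  h4:7  h5:2  h6:4  h7:4  h8:4  h9:4 — peak 7.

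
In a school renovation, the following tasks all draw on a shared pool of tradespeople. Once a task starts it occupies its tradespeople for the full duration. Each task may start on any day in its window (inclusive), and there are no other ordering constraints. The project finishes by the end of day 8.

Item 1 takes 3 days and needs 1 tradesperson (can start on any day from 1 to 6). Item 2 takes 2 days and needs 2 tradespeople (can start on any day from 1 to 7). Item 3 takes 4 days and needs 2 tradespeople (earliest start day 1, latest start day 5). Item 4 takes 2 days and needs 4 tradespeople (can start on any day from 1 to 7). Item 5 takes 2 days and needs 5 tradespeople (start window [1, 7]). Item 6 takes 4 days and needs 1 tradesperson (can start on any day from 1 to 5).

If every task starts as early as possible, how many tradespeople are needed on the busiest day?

Early-start schedule: Item 1@1, Item 2@1, Item 3@1, Item 4@1, Item 5@1, Item 6@1.
Load per day: day 1: 15, day 2: 15, day 3: 4, day 4: 3, day 5: 0, day 6: 0, day 7: 0, day 8: 0.
Peak is 15.

15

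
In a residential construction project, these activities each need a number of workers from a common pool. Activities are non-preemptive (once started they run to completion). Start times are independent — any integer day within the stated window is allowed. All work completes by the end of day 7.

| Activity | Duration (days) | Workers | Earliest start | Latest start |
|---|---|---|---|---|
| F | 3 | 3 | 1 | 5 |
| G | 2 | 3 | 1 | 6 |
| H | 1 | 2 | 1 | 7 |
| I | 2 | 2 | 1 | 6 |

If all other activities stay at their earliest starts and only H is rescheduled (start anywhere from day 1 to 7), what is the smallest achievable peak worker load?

H@1: d1:10  d2:8  d3:3  d4:0  d5:0  d6:0  d7:0 → peak 10
H@2: d1:8  d2:10  d3:3  d4:0  d5:0  d6:0  d7:0 → peak 10
H@3: d1:8  d2:8  d3:5  d4:0  d5:0  d6:0  d7:0 → peak 8
H@4: d1:8  d2:8  d3:3  d4:2  d5:0  d6:0  d7:0 → peak 8
H@5: d1:8  d2:8  d3:3  d4:0  d5:2  d6:0  d7:0 → peak 8
H@6: d1:8  d2:8  d3:3  d4:0  d5:0  d6:2  d7:0 → peak 8
H@7: d1:8  d2:8  d3:3  d4:0  d5:0  d6:0  d7:2 → peak 8
Best is H@3, peak 8.

8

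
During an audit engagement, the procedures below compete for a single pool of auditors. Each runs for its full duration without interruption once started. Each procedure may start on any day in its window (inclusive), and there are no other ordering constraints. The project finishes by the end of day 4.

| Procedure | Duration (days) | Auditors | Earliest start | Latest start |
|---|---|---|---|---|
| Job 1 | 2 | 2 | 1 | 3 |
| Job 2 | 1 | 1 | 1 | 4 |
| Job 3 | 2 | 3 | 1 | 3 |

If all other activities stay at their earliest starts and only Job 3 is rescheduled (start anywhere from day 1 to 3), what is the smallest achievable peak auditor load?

Job 3@1: d1:6  d2:5  d3:0  d4:0 → peak 6
Job 3@2: d1:3  d2:5  d3:3  d4:0 → peak 5
Job 3@3: d1:3  d2:2  d3:3  d4:3 → peak 3
Best is Job 3@3, peak 3.

3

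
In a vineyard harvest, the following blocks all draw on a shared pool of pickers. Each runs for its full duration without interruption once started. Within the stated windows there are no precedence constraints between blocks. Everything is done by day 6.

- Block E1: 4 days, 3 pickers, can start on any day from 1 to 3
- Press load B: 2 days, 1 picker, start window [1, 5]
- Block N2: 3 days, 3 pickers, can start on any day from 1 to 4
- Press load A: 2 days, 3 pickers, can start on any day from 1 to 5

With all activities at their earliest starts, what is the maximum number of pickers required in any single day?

Early-start schedule: Block E1@1, Press load B@1, Block N2@1, Press load A@1.
Load per day: day 1: 10, day 2: 10, day 3: 6, day 4: 3, day 5: 0, day 6: 0.
Peak is 10.

10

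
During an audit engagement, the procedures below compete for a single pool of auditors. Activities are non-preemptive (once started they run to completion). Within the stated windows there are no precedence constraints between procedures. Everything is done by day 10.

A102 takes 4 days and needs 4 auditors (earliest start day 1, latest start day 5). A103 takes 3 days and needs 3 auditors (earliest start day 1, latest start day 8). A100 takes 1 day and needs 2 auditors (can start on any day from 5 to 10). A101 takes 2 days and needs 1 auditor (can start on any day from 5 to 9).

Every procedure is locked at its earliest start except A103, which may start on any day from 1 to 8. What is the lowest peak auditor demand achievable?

4

A103@1: d1:7  d2:7  d3:7  d4:4  d5:3  d6:1  d7:0  d8:0  d9:0  d10:0 → peak 7
A103@2: d1:4  d2:7  d3:7  d4:7  d5:3  d6:1  d7:0  d8:0  d9:0  d10:0 → peak 7
A103@3: d1:4  d2:4  d3:7  d4:7  d5:6  d6:1  d7:0  d8:0  d9:0  d10:0 → peak 7
A103@4: d1:4  d2:4  d3:4  d4:7  d5:6  d6:4  d7:0  d8:0  d9:0  d10:0 → peak 7
A103@5: d1:4  d2:4  d3:4  d4:4  d5:6  d6:4  d7:3  d8:0  d9:0  d10:0 → peak 6
A103@6: d1:4  d2:4  d3:4  d4:4  d5:3  d6:4  d7:3  d8:3  d9:0  d10:0 → peak 4
A103@7: d1:4  d2:4  d3:4  d4:4  d5:3  d6:1  d7:3  d8:3  d9:3  d10:0 → peak 4
A103@8: d1:4  d2:4  d3:4  d4:4  d5:3  d6:1  d7:0  d8:3  d9:3  d10:3 → peak 4
Best is A103@6, peak 4.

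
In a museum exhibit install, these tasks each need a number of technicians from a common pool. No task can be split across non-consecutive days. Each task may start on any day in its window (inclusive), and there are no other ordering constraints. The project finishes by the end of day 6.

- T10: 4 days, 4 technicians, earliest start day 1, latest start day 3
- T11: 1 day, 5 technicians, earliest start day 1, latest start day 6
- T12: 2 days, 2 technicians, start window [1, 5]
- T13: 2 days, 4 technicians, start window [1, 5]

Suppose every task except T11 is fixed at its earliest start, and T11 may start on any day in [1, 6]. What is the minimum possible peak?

T11@1: d1:15  d2:10  d3:4  d4:4  d5:0  d6:0 → peak 15
T11@2: d1:10  d2:15  d3:4  d4:4  d5:0  d6:0 → peak 15
T11@3: d1:10  d2:10  d3:9  d4:4  d5:0  d6:0 → peak 10
T11@4: d1:10  d2:10  d3:4  d4:9  d5:0  d6:0 → peak 10
T11@5: d1:10  d2:10  d3:4  d4:4  d5:5  d6:0 → peak 10
T11@6: d1:10  d2:10  d3:4  d4:4  d5:0  d6:5 → peak 10
Best is T11@3, peak 10.

10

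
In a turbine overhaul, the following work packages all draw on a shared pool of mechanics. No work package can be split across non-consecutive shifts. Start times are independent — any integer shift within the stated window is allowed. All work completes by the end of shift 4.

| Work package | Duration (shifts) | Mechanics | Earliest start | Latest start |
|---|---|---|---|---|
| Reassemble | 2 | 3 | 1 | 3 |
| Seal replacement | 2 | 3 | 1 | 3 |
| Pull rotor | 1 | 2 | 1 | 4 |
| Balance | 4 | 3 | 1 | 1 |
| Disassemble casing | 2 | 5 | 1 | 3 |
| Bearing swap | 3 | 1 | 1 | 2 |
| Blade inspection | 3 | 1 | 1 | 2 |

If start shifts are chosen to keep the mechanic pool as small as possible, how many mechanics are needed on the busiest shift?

Early-start (Reassemble@1, Seal replacement@1, Pull rotor@1, Balance@1, Disassemble casing@1, Bearing swap@1, Blade inspection@1) gives peak 18: s1:18  s2:16  s3:5  s4:3.
Shift Disassemble casing→3, Bearing swap→2, Blade inspection→2.
Schedule Reassemble@1, Seal replacement@1, Pull rotor@1, Balance@1, Disassemble casing@3, Bearing swap@2, Blade inspection@2: s1:11  s2:11  s3:10  s4:10 — peak 11.
Total mechanic-shifts = 42 over 4 shifts ⇒ peak ≥ ⌈42/4⌉ = 11, so 11 is optimal.

11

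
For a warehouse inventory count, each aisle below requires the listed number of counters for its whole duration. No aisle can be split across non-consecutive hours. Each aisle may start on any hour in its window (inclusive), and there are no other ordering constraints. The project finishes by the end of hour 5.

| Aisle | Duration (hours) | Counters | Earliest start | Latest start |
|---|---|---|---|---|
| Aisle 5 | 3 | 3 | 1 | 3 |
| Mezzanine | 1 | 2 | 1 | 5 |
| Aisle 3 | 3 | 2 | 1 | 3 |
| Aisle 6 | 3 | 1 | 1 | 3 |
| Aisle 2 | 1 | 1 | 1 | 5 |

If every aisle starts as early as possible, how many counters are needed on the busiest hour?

Early-start schedule: Aisle 5@1, Mezzanine@1, Aisle 3@1, Aisle 6@1, Aisle 2@1.
Load per hour: hour 1: 9, hour 2: 6, hour 3: 6, hour 4: 0, hour 5: 0.
Peak is 9.

9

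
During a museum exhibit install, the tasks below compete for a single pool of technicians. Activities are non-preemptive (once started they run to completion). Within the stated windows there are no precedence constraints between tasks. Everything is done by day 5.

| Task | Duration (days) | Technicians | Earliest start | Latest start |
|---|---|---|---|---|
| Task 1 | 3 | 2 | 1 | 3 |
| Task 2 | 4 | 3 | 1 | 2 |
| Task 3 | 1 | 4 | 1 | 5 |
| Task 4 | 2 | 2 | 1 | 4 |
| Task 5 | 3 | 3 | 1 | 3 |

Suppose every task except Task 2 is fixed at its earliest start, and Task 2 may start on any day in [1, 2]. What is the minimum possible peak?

Task 2@1: d1:14  d2:10  d3:8  d4:3  d5:0 → peak 14
Task 2@2: d1:11  d2:10  d3:8  d4:3  d5:3 → peak 11
Best is Task 2@2, peak 11.

11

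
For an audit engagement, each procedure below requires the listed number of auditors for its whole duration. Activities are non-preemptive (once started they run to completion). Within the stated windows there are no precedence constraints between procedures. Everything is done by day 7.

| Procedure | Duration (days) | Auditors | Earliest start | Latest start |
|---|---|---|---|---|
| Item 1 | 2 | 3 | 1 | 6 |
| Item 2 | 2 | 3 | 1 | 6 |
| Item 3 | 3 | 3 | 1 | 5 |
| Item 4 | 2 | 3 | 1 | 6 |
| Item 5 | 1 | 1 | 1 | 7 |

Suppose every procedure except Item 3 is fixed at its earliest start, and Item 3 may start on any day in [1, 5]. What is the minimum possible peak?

10

Item 3@1: d1:13  d2:12  d3:3  d4:0  d5:0  d6:0  d7:0 → peak 13
Item 3@2: d1:10  d2:12  d3:3  d4:3  d5:0  d6:0  d7:0 → peak 12
Item 3@3: d1:10  d2:9  d3:3  d4:3  d5:3  d6:0  d7:0 → peak 10
Item 3@4: d1:10  d2:9  d3:0  d4:3  d5:3  d6:3  d7:0 → peak 10
Item 3@5: d1:10  d2:9  d3:0  d4:0  d5:3  d6:3  d7:3 → peak 10
Best is Item 3@3, peak 10.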